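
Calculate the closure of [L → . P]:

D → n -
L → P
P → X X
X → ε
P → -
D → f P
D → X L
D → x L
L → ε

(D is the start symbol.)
Start with: [L → . P]
  [L → . P] has the dot before P: add [P → . X X], [P → . -]
  [P → . X X] has the dot before X: add [X → .]
No further items can be added.

CLOSURE = { [L → . P], [P → . -], [P → . X X], [X → .] }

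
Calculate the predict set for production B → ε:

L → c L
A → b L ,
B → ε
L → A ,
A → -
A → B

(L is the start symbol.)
PREDICT(B → ε) = (FIRST(RHS) \ {ε}) ∪ (FOLLOW(B) if ε ∈ FIRST(RHS), i.e. RHS ⇒* ε)
The right-hand side is ε (FIRST(ε) = { ε }), so the predict set is FOLLOW(B) = { ',' }
PREDICT(B → ε) = { ',' }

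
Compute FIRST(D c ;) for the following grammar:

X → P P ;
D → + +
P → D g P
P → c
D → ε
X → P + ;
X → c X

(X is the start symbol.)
{ '+', 'c' }

FIRST sets of the non-terminals involved (from the grammar, by fixed-point iteration):
  FIRST(D) = { '+', ε }

To compute FIRST(D c ;), process the symbols left to right:
Symbol D is a non-terminal. Add FIRST(D) \ {ε} = { '+' }
D is nullable (ε ∈ FIRST(D)), continue to the next symbol.
Symbol c is a terminal. Add 'c' and stop.
FIRST(D c ;) = { '+', 'c' }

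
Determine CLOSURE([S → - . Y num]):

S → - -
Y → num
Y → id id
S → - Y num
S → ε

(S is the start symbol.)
To compute CLOSURE, for each item [A → α.Bβ] where B is a non-terminal, add [B → .γ] for all productions B → γ; repeat for the newly added items until nothing changes.

Start with: [S → - . Y num]
  [S → - . Y num] has the dot before Y: add [Y → . num], [Y → . id id]
No further items can be added.

CLOSURE = { [S → - . Y num], [Y → . id id], [Y → . num] }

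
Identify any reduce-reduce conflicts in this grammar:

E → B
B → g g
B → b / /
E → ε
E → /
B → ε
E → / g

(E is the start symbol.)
Augment with E' → E and build the canonical LR(0) collection (I0 = CLOSURE({[E' → . E]}), then GOTO on every symbol after a dot until no new states appear). It has 10 states:
  I0: { [B → . b / /], [B → . g g], [B → .], [E → . / g], [E → . /], [E → . B], [E → .], [E' → . E] }  — shift, 2 reduces
  I1: { [E → / . g], [E → / .] }  — shift, reduce
  I2: { [E → B .] }  — reduce
  I3: { [E' → E .] }  — accept
  I4: { [B → b . / /] }  — shift
  I5: { [B → g . g] }  — shift
  I6: { [B → g g .] }  — reduce
  I7: { [B → b / . /] }  — shift
  I8: { [B → b / / .] }  — reduce
  I9: { [E → / g .] }  — reduce

I0 contains complete items [B → .], [E → .] — reduce-reduce conflict.

Answer: Yes — I0: [B → .] vs [E → .]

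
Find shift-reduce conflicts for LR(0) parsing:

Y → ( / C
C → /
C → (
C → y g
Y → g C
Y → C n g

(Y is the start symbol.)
Yes — I1: [C → ( .] vs [Y → ( . / C]

A shift-reduce conflict occurs when an LR(0) state has both:
  - a complete (reduce) item [A → α .] (dot at the end), and
  - a shift item [B → β . c γ] (dot before a terminal).

Augment with Y' → Y and build the canonical LR(0) collection (I0 = CLOSURE({[Y' → . Y]}), then GOTO on every symbol after a dot until no new states appear). It has 14 states:
  I0: { [C → . (], [C → . /], [C → . y g], [Y → . ( / C], [Y → . C n g], [Y → . g C], [Y' → . Y] }  — shift
  I1: { [C → ( .], [Y → ( . / C] }  — shift, reduce
  I2: { [C → / .] }  — reduce
  I3: { [Y → C . n g] }  — shift
  I4: { [Y' → Y .] }  — accept
  I5: { [C → . (], [C → . /], [C → . y g], [Y → g . C] }  — shift
  I6: { [C → y . g] }  — shift
  I7: { [C → y g .] }  — reduce
  I8: { [C → ( .] }  — reduce
  I9: { [Y → g C .] }  — reduce
  I10: { [Y → C n . g] }  — shift
  I11: { [Y → C n g .] }  — reduce
  I12: { [C → . (], [C → . /], [C → . y g], [Y → ( / . C] }  — shift
  I13: { [Y → ( / C .] }  — reduce

I1 contains reduce item [C → ( .] and shift item [Y → ( . / C] — shift-reduce conflict.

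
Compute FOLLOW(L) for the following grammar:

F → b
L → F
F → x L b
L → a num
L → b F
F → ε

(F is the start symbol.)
{ 'b' }

In F → x L b: L is followed by b, add FIRST(b) \ {ε} = { 'b' }

Taking the union: FOLLOW(L) = { 'b' }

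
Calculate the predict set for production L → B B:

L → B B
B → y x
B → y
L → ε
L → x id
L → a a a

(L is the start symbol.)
PREDICT(L → B B) = (FIRST(RHS) \ {ε}) ∪ (FOLLOW(L) if ε ∈ FIRST(RHS), i.e. RHS ⇒* ε)
FIRST(B) = { 'y' }
FIRST(B B) = { 'y' }
ε ∉ FIRST(B B), so FOLLOW(L) is not added.
PREDICT(L → B B) = { 'y' }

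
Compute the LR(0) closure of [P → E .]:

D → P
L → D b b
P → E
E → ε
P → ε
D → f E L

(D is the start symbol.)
To compute CLOSURE, for each item [A → α.Bβ] where B is a non-terminal, add [B → .γ] for all productions B → γ; repeat for the newly added items until nothing changes.

Start with: [P → E .]
The dot is at the end, so nothing is added.

CLOSURE = { [P → E .] }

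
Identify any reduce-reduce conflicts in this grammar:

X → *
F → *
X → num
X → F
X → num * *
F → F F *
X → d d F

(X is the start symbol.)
Augment with X' → X and build the canonical LR(0) collection (I0 = CLOSURE({[X' → . X]}), then GOTO on every symbol after a dot until no new states appear). It has 13 states:
  I0: { [F → . *], [F → . F F *], [X → . *], [X → . F], [X → . d d F], [X → . num * *], [X → . num], [X' → . X] }  — shift
  I1: { [F → * .], [X → * .] }  — 2 reduces
  I2: { [F → . *], [F → . F F *], [F → F . F *], [X → F .] }  — shift, reduce
  I3: { [X' → X .] }  — accept
  I4: { [X → d . d F] }  — shift
  I5: { [X → num . * *], [X → num .] }  — shift, reduce
  I6: { [X → num * . *] }  — shift
  I7: { [X → num * * .] }  — reduce
  I8: { [F → . *], [F → . F F *], [X → d d . F] }  — shift
  I9: { [F → * .] }  — reduce
  I10: { [F → . *], [F → . F F *], [F → F . F *], [X → d d F .] }  — shift, reduce
  I11: { [F → . *], [F → . F F *], [F → F . F *], [F → F F . *] }  — shift
  I12: { [F → * .], [F → F F * .] }  — 2 reduces

I1 contains complete items [F → * .], [X → * .] — reduce-reduce conflict.
I12 contains complete items [F → * .], [F → F F * .] — reduce-reduce conflict.

Answer: Yes — I1: [F → * .] vs [X → * .]; I12: [F → * .] vs [F → F F * .]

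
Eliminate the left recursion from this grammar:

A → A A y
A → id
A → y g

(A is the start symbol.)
A → id A'
A → y g A'
A' → A y A'
A' → ε

A is directly left-recursive. The standard transformation for
  A → A α₁ | ... | A α_m | β₁ | ... | β_n
is
  A  → β₁ A' | ... | β_n A'
  A' → α₁ A' | ... | α_m A' | ε

A → id becomes A → id A'
A → y g becomes A → y g A'
A → A A y becomes A' → A y A'
Add A' → ε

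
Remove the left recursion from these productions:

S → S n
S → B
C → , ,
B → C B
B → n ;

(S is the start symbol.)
S → B S'
S' → n S'
S' → ε
C → , ,
B → C B
B → n ;

S is directly left-recursive. The standard transformation for
  A → A α₁ | ... | A α_m | β₁ | ... | β_n
is
  A  → β₁ A' | ... | β_n A'
  A' → α₁ A' | ... | α_m A' | ε

S → B becomes S → B S'
S → S n becomes S' → n S'
Add S' → ε

Productions for other non-terminals are unchanged:
  C → , ,
  B → C B
  B → n ;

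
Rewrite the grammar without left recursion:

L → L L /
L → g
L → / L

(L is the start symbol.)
L is directly left-recursive. The standard transformation for
  A → A α₁ | ... | A α_m | β₁ | ... | β_n
is
  A  → β₁ A' | ... | β_n A'
  A' → α₁ A' | ... | α_m A' | ε

L → g becomes L → g L'
L → / L becomes L → / L L'
L → L L / becomes L' → L / L'
Add L' → ε

Resulting grammar:
L → g L'
L → / L L'
L' → L / L'
L' → ε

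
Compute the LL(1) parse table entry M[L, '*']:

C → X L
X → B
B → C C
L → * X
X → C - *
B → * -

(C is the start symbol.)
To find M[L, '*'], we find productions for L where '*' is in the predict set (PREDICT(N → α) = (FIRST(α) \ {ε}) ∪ (FOLLOW(N) if α ⇒* ε)).

L → * X: PREDICT = { '*' }
  '*' is in predict set, so this production goes in M[L, '*']

M[L, '*'] = L → * X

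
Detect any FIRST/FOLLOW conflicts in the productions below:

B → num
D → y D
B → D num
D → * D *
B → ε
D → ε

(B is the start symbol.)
A FIRST/FOLLOW conflict occurs when a non-terminal N has a nullable alternative N → β (β ⇒* ε) and another alternative N → α with FIRST(α) ∩ FOLLOW(N) ≠ ∅: on such a lookahead the parser cannot decide between expanding α and letting N vanish via β.

Nullable non-terminals: B, D.
FIRST sets used below: FIRST(D) = { '*', 'y', ε }

B: nullable alternative(s) B → ε; FOLLOW(B) = { $ }
  B → num: FIRST \ {ε} = { 'num' } — disjoint from FOLLOW(B)
  B → D num: FIRST \ {ε} = { '*', 'num', 'y' } — disjoint from FOLLOW(B)
  B → ε: FIRST \ {ε} = { } — this is the only nullable alternative, skip

D: nullable alternative(s) D → ε; FOLLOW(D) = { '*', 'num' }
  D → y D: FIRST \ {ε} = { 'y' } — disjoint from FOLLOW(D)
  D → * D *: FIRST \ {ε} = { '*' } — overlaps FOLLOW(D) on { '*' }: CONFLICT
  D → ε: FIRST \ {ε} = { } — this is the only nullable alternative, skip

So the grammar has 1 FIRST/FOLLOW conflict (marked CONFLICT above).

Answer: Yes. D → '*' D '*' with FOLLOW(D) on { '*' }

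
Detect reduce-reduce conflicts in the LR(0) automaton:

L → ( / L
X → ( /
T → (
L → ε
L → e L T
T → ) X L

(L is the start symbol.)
Augment with L' → L and build the canonical LR(0) collection (I0 = CLOSURE({[L' → . L]}), then GOTO on every symbol after a dot until no new states appear). It has 14 states:
  I0: { [L → . ( / L], [L → . e L T], [L → .], [L' → . L] }  — shift, reduce
  I1: { [L → ( . / L] }  — shift
  I2: { [L' → L .] }  — accept
  I3: { [L → . ( / L], [L → . e L T], [L → .], [L → e . L T] }  — shift, reduce
  I4: { [L → e L . T], [T → . (], [T → . ) X L] }  — shift
  I5: { [T → ( .] }  — reduce
  I6: { [T → ) . X L], [X → . ( /] }  — shift
  I7: { [L → e L T .] }  — reduce
  I8: { [X → ( . /] }  — shift
  I9: { [L → . ( / L], [L → . e L T], [L → .], [T → ) X . L] }  — shift, reduce
  I10: { [T → ) X L .] }  — reduce
  I11: { [X → ( / .] }  — reduce
  I12: { [L → ( / . L], [L → . ( / L], [L → . e L T], [L → .] }  — shift, reduce
  I13: { [L → ( / L .] }  — reduce

No state contains more than one complete item.

Answer: No reduce-reduce conflicts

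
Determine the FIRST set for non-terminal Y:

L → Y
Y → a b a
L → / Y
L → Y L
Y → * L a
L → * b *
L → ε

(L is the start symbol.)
{ '*', 'a' }

From Y → a b a:
  - a is a terminal: add 'a' and stop
From Y → * L a:
  - '*' is a terminal: add '*' and stop

Collecting: FIRST(Y) = { '*', 'a' }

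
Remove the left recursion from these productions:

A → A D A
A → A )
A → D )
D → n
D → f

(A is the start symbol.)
A → D ) A'
A' → D A A'
A' → ) A'
A' → ε
D → n
D → f

A is directly left-recursive. The standard transformation for
  A → A α₁ | ... | A α_m | β₁ | ... | β_n
is
  A  → β₁ A' | ... | β_n A'
  A' → α₁ A' | ... | α_m A' | ε

A → D ) becomes A → D ) A'
A → A D A becomes A' → D A A'
A → A ) becomes A' → ) A'
Add A' → ε

Productions for other non-terminals are unchanged:
  D → n
  D → f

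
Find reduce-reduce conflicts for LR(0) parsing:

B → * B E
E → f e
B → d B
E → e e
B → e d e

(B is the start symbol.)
Augment with B' → B and build the canonical LR(0) collection (I0 = CLOSURE({[B' → . B]}), then GOTO on every symbol after a dot until no new states appear). It has 14 states:
  I0: { [B → . * B E], [B → . d B], [B → . e d e], [B' → . B] }  — shift
  I1: { [B → * . B E], [B → . * B E], [B → . d B], [B → . e d e] }  — shift
  I2: { [B' → B .] }  — accept
  I3: { [B → . * B E], [B → . d B], [B → . e d e], [B → d . B] }  — shift
  I4: { [B → e . d e] }  — shift
  I5: { [B → e d . e] }  — shift
  I6: { [B → e d e .] }  — reduce
  I7: { [B → d B .] }  — reduce
  I8: { [B → * B . E], [E → . e e], [E → . f e] }  — shift
  I9: { [B → * B E .] }  — reduce
  I10: { [E → e . e] }  — shift
  I11: { [E → f . e] }  — shift
  I12: { [E → f e .] }  — reduce
  I13: { [E → e e .] }  — reduce

No state contains more than one complete item.

Answer: No reduce-reduce conflicts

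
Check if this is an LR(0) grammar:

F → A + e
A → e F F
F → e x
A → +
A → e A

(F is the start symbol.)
No. Shift-reduce conflict between [A → e A .] and [F → A . + e]

Augment with F' → F and build the canonical LR(0) collection (I0 = CLOSURE({[F' → . F]}), then GOTO on every symbol after a dot until no new states appear). It has 11 states:
  I0: { [A → . +], [A → . e A], [A → . e F F], [F → . A + e], [F → . e x], [F' → . F] }  — shift
  I1: { [A → + .] }  — reduce
  I2: { [F → A . + e] }  — shift
  I3: { [F' → F .] }  — accept
  I4: { [A → . +], [A → . e A], [A → . e F F], [A → e . A], [A → e . F F], [F → . A + e], [F → . e x], [F → e . x] }  — shift
  I5: { [A → e A .], [F → A . + e] }  — shift, reduce
  I6: { [A → . +], [A → . e A], [A → . e F F], [A → e F . F], [F → . A + e], [F → . e x] }  — shift
  I7: { [F → e x .] }  — reduce
  I8: { [A → e F F .] }  — reduce
  I9: { [F → A + . e] }  — shift
  I10: { [F → A + e .] }  — reduce

Conflict in state I5:
  Shift-reduce conflict between [A → e A .] and [F → A . + e]
So the grammar is NOT LR(0).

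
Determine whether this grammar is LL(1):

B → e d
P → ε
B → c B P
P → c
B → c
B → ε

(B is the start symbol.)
No. Predict set conflict for B: { 'c' }

Relevant sets:
  FOLLOW(B) = { $, 'c' }
  FOLLOW(P) = { $, 'c' }

For B:
  PREDICT(B → e d) = { 'e' }
  PREDICT(B → c B P) = { 'c' }
  PREDICT(B → c) = { 'c' }
  PREDICT(B → ε) = { $, 'c' }
For P:
  PREDICT(P → ε) = { $, 'c' }
  PREDICT(P → c) = { 'c' }

Conflict found: Predict set conflict for B: { 'c' }
The grammar is NOT LL(1).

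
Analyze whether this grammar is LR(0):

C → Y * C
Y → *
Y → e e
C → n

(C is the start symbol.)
A grammar is LR(0) if no state in the canonical LR(0) collection has:
  - both a shift item (dot before a terminal) and a complete item (shift-reduce conflict), or
  - two or more complete items (reduce-reduce conflict; the accept item [C' → C .] counts as a complete item here).

Augment with C' → C and build the canonical LR(0) collection (I0 = CLOSURE({[C' → . C]}), then GOTO on every symbol after a dot until no new states appear). It has 9 states:
  I0: { [C → . Y * C], [C → . n], [C' → . C], [Y → . *], [Y → . e e] }  — shift
  I1: { [Y → * .] }  — reduce
  I2: { [C' → C .] }  — accept
  I3: { [C → Y . * C] }  — shift
  I4: { [Y → e . e] }  — shift
  I5: { [C → n .] }  — reduce
  I6: { [Y → e e .] }  — reduce
  I7: { [C → . Y * C], [C → . n], [C → Y * . C], [Y → . *], [Y → . e e] }  — shift
  I8: { [C → Y * C .] }  — reduce

Every state is either a pure shift/goto state or contains exactly one complete item and nothing to shift — no conflicts. The grammar is LR(0).

Answer: Yes, the grammar is LR(0)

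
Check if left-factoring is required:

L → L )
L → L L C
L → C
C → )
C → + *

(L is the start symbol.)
Left-factoring is needed when two productions for the same non-terminal
share a common prefix on the right-hand side.

Productions for L:
  L → L )
  L → L L C
  L → C
Productions for C:
  C → )
  C → + *

Found common prefix 'L' in productions for L

Answer: Yes, L has productions with common prefix 'L'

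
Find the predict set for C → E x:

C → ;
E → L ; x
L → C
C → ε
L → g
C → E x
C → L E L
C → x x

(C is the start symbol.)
{ ';', 'g', 'x' }

PREDICT(C → E x) = (FIRST(RHS) \ {ε}) ∪ (FOLLOW(C) if ε ∈ FIRST(RHS), i.e. RHS ⇒* ε)
FIRST(E) = { ';', 'g', 'x' }
FIRST(E x) = { ';', 'g', 'x' }
ε ∉ FIRST(E x), so FOLLOW(C) is not added.
PREDICT(C → E x) = { ';', 'g', 'x' }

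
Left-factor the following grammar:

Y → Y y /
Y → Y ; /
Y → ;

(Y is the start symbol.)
Left-factoring transforms A → αβ₁ | αβ₂ into A → αA' and A' → β₁ | β₂
(α is the longest common prefix among the alternatives). Repeat until
no nonterminal has two alternatives with a common prefix.

Round 1: Y has alternatives sharing prefix 'Y'. Introduce Y': Y → Y Y'
  Add: Y' → y /
  Add: Y' → ; /

No remaining common prefixes — done.

Resulting grammar:
Y → Y Y'
Y' → y /
Y' → ; /
Y → ;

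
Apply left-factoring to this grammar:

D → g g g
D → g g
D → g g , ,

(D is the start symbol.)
Left-factoring transforms A → αβ₁ | αβ₂ into A → αA' and A' → β₁ | β₂
(α is the longest common prefix among the alternatives). Repeat until
no nonterminal has two alternatives with a common prefix.

Round 1: D has alternatives sharing prefix 'g g'. Introduce D': D → g g D'
  Add: D' → g
  Add: D' → ε
  Add: D' → , ,

No remaining common prefixes — done.

Resulting grammar:
D → g g D'
D' → g
D' → ε
D' → , ,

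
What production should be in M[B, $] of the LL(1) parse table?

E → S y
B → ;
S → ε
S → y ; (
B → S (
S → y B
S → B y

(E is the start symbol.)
To find M[B, $], we find productions for B where $ is in the predict set (PREDICT(N → α) = (FIRST(α) \ {ε}) ∪ (FOLLOW(N) if α ⇒* ε)).

Relevant sets:
  FIRST(S) = { '(', ';', 'y', ε }

B → ;: PREDICT = { ';' }
B → S (: PREDICT = { '(', ';', 'y' }

M[B, $] is empty (no production applies)

Answer: Empty (error entry)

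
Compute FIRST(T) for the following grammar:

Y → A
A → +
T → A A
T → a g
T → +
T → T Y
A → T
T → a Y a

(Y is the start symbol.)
{ '+', 'a' }

FIRST sets of the other non-terminals involved (by the same procedure, iterated to a fixed point):
  FIRST(A) = { '+', 'a' }

From T → A A:
  - A is a non-terminal: add FIRST(A) \ {ε} = { '+', 'a' }
    A is not nullable, so stop
From T → a g:
  - a is a terminal: add 'a' and stop
From T → +:
  - '+' is a terminal: add '+' and stop
From T → T Y:
  - T is the symbol being defined: contributes nothing new
    T is not nullable, so stop
From T → a Y a:
  - a is a terminal: add 'a' and stop

Collecting: FIRST(T) = { '+', 'a' }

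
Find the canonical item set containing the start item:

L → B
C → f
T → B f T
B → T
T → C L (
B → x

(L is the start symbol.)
First, augment the grammar with L' → L
I₀ = CLOSURE({ [L' → . L] }):
  [L' → . L] has the dot before L: add [L → . B]
  [L → . B] has the dot before B: add [B → . T], [B → . x]
  [B → . T] has the dot before T: add [T → . B f T], [T → . C L (]
  [T → . C L (] has the dot before C: add [C → . f]
No further items can be added.

I₀ = { [B → . T], [B → . x], [C → . f], [L → . B], [L' → . L], [T → . B f T], [T → . C L (] }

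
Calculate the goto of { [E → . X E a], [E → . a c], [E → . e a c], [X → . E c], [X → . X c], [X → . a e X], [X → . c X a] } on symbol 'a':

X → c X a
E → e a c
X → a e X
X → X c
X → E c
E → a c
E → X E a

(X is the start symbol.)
GOTO(I, 'a') = CLOSURE({ [A → αX.β] : [A → α.Xβ] ∈ I, X = 'a' })

Items with dot before 'a', with the dot advanced:
  [E → . a c] → [E → a . c]
  [X → . a e X] → [X → a . e X]
Closure adds nothing (no advanced item has the dot before a non-terminal).

GOTO = { [E → a . c], [X → a . e X] }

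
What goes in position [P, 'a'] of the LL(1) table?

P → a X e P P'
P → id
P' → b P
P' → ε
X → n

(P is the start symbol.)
P → a X e P P'

To find M[P, 'a'], we find productions for P where 'a' is in the predict set (PREDICT(N → α) = (FIRST(α) \ {ε}) ∪ (FOLLOW(N) if α ⇒* ε)).

P → a X e P P': PREDICT = { 'a' }
  'a' is in predict set, so this production goes in M[P, 'a']
P → id: PREDICT = { 'id' }

M[P, 'a'] = P → a X e P P'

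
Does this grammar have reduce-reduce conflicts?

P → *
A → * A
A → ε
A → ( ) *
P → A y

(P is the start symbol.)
Yes — I2: [A → .] vs [P → * .]

Augment with P' → P and build the canonical LR(0) collection (I0 = CLOSURE({[P' → . P]}), then GOTO on every symbol after a dot until no new states appear). It has 10 states:
  I0: { [A → . ( ) *], [A → . * A], [A → .], [P → . *], [P → . A y], [P' → . P] }  — shift, reduce
  I1: { [A → ( . ) *] }  — shift
  I2: { [A → * . A], [A → . ( ) *], [A → . * A], [A → .], [P → * .] }  — shift, 2 reduces
  I3: { [P → A . y] }  — shift
  I4: { [P' → P .] }  — accept
  I5: { [P → A y .] }  — reduce
  I6: { [A → * . A], [A → . ( ) *], [A → . * A], [A → .] }  — shift, reduce
  I7: { [A → * A .] }  — reduce
  I8: { [A → ( ) . *] }  — shift
  I9: { [A → ( ) * .] }  — reduce

I2 contains complete items [A → .], [P → * .] — reduce-reduce conflict.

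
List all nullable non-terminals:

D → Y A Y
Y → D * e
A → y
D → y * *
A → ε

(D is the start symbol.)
{ 'A' }

A non-terminal is nullable if it can derive ε (the empty string): either it has an ε-production, or it has a production whose right-hand side consists entirely of nullable non-terminals.

ε-productions: A → ε
So A is immediately nullable.
No further non-terminal can be added: every production for the remaining non-terminals contains a terminal or a non-nullable non-terminal.
Nullable = { 'A' }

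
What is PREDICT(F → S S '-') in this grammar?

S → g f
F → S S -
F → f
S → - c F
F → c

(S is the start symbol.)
PREDICT(F → S S '-') = (FIRST(RHS) \ {ε}) ∪ (FOLLOW(F) if ε ∈ FIRST(RHS), i.e. RHS ⇒* ε)
FIRST(S) = { '-', 'g' }
FIRST(S S '-') = { '-', 'g' }
ε ∉ FIRST(S S '-'), so FOLLOW(F) is not added.
PREDICT(F → S S '-') = { '-', 'g' }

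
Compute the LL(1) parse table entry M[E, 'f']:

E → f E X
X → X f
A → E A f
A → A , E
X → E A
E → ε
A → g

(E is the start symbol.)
To find M[E, 'f'], we find productions for E where 'f' is in the predict set (PREDICT(N → α) = (FIRST(α) \ {ε}) ∪ (FOLLOW(N) if α ⇒* ε)).

Relevant sets:
  FOLLOW(E) = { $, ',', 'f', 'g' }

E → f E X: PREDICT = { 'f' }
  'f' is in predict set, so this production goes in M[E, 'f']
E → ε: PREDICT = { $, ',', 'f', 'g' }
  'f' is in predict set, so this production goes in M[E, 'f']

M[E, 'f'] = E → f E X, E → ε  (a multiply-defined cell — the grammar is not LL(1))

Answer: E → f E X, E → ε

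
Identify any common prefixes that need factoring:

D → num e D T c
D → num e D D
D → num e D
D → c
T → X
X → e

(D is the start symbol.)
Yes, D has productions with common prefix 'num e D'

Left-factoring is needed when two productions for the same non-terminal
share a common prefix on the right-hand side.

Productions for D:
  D → num e D T c
  D → num e D D
  D → num e D
  D → c

Found common prefix 'num e D' in productions for D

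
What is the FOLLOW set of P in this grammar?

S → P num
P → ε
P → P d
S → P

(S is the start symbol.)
{ $, 'd', 'num' }

To compute FOLLOW(P), find every occurrence of P on a right-hand side N → α P β: add FIRST(β) \ {ε}, and if β is empty or nullable also add FOLLOW(N). Iterate to a fixed point.

In S → P num: P is followed by num, add FIRST(num) \ {ε} = { 'num' }
In P → P d: P is followed by d, add FIRST(d) \ {ε} = { 'd' }
In S → P: P is at the end, add FOLLOW(S)

The FOLLOW sets referred to above (computed the same way, to a fixed point):
  FOLLOW(S) = { $ }

Taking the union: FOLLOW(P) = { $, 'd', 'num' }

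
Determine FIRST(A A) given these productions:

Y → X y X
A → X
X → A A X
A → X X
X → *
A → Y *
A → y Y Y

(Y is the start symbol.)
{ '*', 'y' }

FIRST sets of the non-terminals involved (from the grammar, by fixed-point iteration):
  FIRST(A) = { '*', 'y' }

To compute FIRST(A A), process the symbols left to right:
Symbol A is a non-terminal. Add FIRST(A) \ {ε} = { '*', 'y' }
A is not nullable (ε ∉ FIRST(A)), so stop here.
FIRST(A A) = { '*', 'y' }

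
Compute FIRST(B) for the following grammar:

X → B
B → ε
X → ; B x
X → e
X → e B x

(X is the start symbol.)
{ ε }

To compute FIRST(B), examine every production with B on the left-hand side, reading each right-hand side left to right until a non-nullable symbol is reached.

From B → ε:
  - ε-production, so ε ∈ FIRST(B)

Collecting: FIRST(B) = { ε }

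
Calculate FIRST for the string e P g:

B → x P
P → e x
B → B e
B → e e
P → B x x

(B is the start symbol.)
{ 'e' }

To compute FIRST(e P g), process the symbols left to right:
Symbol e is a terminal. Add 'e' and stop.
FIRST(e P g) = { 'e' }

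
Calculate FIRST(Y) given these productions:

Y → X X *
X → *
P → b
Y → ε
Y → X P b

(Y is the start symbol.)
{ '*', ε }

To compute FIRST(Y), examine every production with Y on the left-hand side, reading each right-hand side left to right until a non-nullable symbol is reached.

FIRST sets of the other non-terminals involved (by the same procedure, iterated to a fixed point):
  FIRST(X) = { '*' }

From Y → X X *:
  - X is a non-terminal: add FIRST(X) \ {ε} = { '*' }
    X is not nullable, so stop
From Y → ε:
  - ε-production, so ε ∈ FIRST(Y)
From Y → X P b:
  - X is a non-terminal: add FIRST(X) \ {ε} = { '*' }
    X is not nullable, so stop

Collecting: FIRST(Y) = { '*', ε }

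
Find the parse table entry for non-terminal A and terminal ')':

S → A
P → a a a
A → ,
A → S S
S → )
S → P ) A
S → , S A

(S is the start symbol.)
To find M[A, ')'], we find productions for A where ')' is in the predict set (PREDICT(N → α) = (FIRST(α) \ {ε}) ∪ (FOLLOW(N) if α ⇒* ε)).

Relevant sets:
  FIRST(S) = { ')', ',', 'a' }

A → ,: PREDICT = { ',' }
A → S S: PREDICT = { ')', ',', 'a' }
  ')' is in predict set, so this production goes in M[A, ')']

M[A, ')'] = A → S S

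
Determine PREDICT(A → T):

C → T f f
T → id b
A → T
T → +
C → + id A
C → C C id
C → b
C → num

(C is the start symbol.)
PREDICT(A → T) = (FIRST(RHS) \ {ε}) ∪ (FOLLOW(A) if ε ∈ FIRST(RHS), i.e. RHS ⇒* ε)
FIRST(T) = { '+', 'id' }
FIRST(T) = { '+', 'id' }
ε ∉ FIRST(T), so FOLLOW(A) is not added.
PREDICT(A → T) = { '+', 'id' }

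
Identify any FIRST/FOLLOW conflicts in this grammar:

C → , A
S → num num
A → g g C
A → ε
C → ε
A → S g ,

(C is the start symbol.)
Nullable non-terminals: A, C.
FIRST sets used below: FIRST(S) = { 'num' }

A: nullable alternative(s) A → ε; FOLLOW(A) = { $ }
  A → g g C: FIRST \ {ε} = { 'g' } — disjoint from FOLLOW(A)
  A → ε: FIRST \ {ε} = { } — this is the only nullable alternative, skip
  A → S g ,: FIRST \ {ε} = { 'num' } — disjoint from FOLLOW(A)

C: nullable alternative(s) C → ε; FOLLOW(C) = { $ }
  C → , A: FIRST \ {ε} = { ',' } — disjoint from FOLLOW(C)
  C → ε: FIRST \ {ε} = { } — this is the only nullable alternative, skip

S has no nullable alternative, so no FIRST/FOLLOW check is needed there.

No FIRST/FOLLOW conflicts found.

Answer: No FIRST/FOLLOW conflicts.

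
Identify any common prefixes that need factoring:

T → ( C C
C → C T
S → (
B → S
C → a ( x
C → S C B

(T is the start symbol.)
Left-factoring is needed when two productions for the same non-terminal
share a common prefix on the right-hand side.

Productions for C:
  C → C T
  C → a ( x
  C → S C B

No common prefixes found.

Answer: No, left-factoring is not needed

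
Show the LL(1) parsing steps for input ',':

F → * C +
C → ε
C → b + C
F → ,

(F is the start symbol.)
LL(1) parsing maintains a stack (initially the start symbol over $) and the input. At each step: if the stack top is a terminal, match it against the current input token; if it is a non-terminal N, replace it with the RHS of M[N, lookahead] (the unique production whose predict set contains the lookahead).

Stack is shown with the top on the left.

Stack  Input  Action
--------------------
F $    , $    output F → ,
, $    , $    match ','
$      $      accept

The string is accepted.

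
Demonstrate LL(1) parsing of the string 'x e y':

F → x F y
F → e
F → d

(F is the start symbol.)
LL(1) parsing maintains a stack (initially the start symbol over $) and the input. At each step: if the stack top is a terminal, match it against the current input token; if it is a non-terminal N, replace it with the RHS of M[N, lookahead] (the unique production whose predict set contains the lookahead).

Stack is shown with the top on the left.

Stack    Input    Action
------------------------
F $      x e y $  output F → x F y
x F y $  x e y $  match 'x'
F y $    e y $    output F → e
e y $    e y $    match 'e'
y $      y $      match 'y'
$        $        accept

The string is accepted.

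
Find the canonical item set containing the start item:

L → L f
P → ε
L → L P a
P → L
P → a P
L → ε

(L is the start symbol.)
{ [L → . L P a], [L → . L f], [L → .], [L' → . L] }

First, augment the grammar with L' → L
I₀ = CLOSURE({ [L' → . L] }):
  [L' → . L] has the dot before L: add [L → . L f], [L → . L P a], [L → .]
No further items can be added.

I₀ = { [L → . L P a], [L → . L f], [L → .], [L' → . L] }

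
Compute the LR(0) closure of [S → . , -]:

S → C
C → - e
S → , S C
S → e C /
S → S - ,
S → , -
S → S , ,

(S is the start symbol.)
To compute CLOSURE, for each item [A → α.Bβ] where B is a non-terminal, add [B → .γ] for all productions B → γ; repeat for the newly added items until nothing changes.

Start with: [S → . , -]
The dot precedes the terminal ',', so nothing is added.

CLOSURE = { [S → . , -] }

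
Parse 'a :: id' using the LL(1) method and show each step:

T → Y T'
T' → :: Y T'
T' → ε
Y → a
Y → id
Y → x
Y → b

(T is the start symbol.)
LL(1) parsing maintains a stack (initially the start symbol over $) and the input. At each step: if the stack top is a terminal, match it against the current input token; if it is a non-terminal N, replace it with the RHS of M[N, lookahead] (the unique production whose predict set contains the lookahead).

Stack is shown with the top on the left.

Stack      Input      Action
----------------------------
T $        a :: id $  output T → Y T'
Y T' $     a :: id $  output Y → a
a T' $     a :: id $  match 'a'
T' $       :: id $    output T' → :: Y T'
:: Y T' $  :: id $    match '::'
Y T' $     id $       output Y → id
id T' $    id $       match 'id'
T' $       $          output T' → ε
$          $          accept

The string is accepted.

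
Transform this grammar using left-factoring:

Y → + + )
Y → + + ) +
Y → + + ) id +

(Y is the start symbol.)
Y → + + ) Y'
Y' → ε
Y' → +
Y' → id +

Left-factoring transforms A → αβ₁ | αβ₂ into A → αA' and A' → β₁ | β₂
(α is the longest common prefix among the alternatives). Repeat until
no nonterminal has two alternatives with a common prefix.

Round 1: Y has alternatives sharing prefix '+ + )'. Introduce Y': Y → + + ) Y'
  Add: Y' → ε
  Add: Y' → +
  Add: Y' → id +

No remaining common prefixes — done.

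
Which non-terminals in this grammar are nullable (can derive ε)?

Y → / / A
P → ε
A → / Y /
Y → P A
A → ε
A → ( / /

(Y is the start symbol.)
A non-terminal is nullable if it can derive ε (the empty string): either it has an ε-production, or it has a production whose right-hand side consists entirely of nullable non-terminals.

ε-productions: P → ε, A → ε
So P, A are immediately nullable.
Y → P A: every symbol on the right is nullable, so Y is nullable too.
Every non-terminal is now nullable.
Nullable = { 'A', 'P', 'Y' }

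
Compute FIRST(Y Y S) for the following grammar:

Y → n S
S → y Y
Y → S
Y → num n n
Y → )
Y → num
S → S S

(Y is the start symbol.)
{ ')', 'n', 'num', 'y' }

FIRST sets of the non-terminals involved (from the grammar, by fixed-point iteration):
  FIRST(Y) = { ')', 'n', 'num', 'y' }

To compute FIRST(Y Y S), process the symbols left to right:
Symbol Y is a non-terminal. Add FIRST(Y) \ {ε} = { ')', 'n', 'num', 'y' }
Y is not nullable (ε ∉ FIRST(Y)), so stop here.
FIRST(Y Y S) = { ')', 'n', 'num', 'y' }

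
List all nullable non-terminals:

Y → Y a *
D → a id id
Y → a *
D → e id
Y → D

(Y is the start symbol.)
There are no ε-productions, so no non-terminal can derive ε.
No non-terminals are nullable.

Answer: None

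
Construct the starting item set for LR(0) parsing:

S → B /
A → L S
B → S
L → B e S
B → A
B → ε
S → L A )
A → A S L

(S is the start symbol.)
First, augment the grammar with S' → S
I₀ = CLOSURE({ [S' → . S] }):
  [S' → . S] has the dot before S: add [S → . B /], [S → . L A )]
  [S → . B /] has the dot before B: add [B → . S], [B → . A], [B → .]
  [S → . L A )] has the dot before L: add [L → . B e S]
  [B → . A] has the dot before A: add [A → . L S], [A → . A S L]
No further items can be added.

I₀ = { [A → . A S L], [A → . L S], [B → . A], [B → . S], [B → .], [L → . B e S], [S → . B /], [S → . L A )], [S' → . S] }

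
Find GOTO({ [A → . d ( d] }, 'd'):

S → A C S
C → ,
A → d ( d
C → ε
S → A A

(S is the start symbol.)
{ [A → d . ( d] }

GOTO(I, 'd') = CLOSURE({ [A → αX.β] : [A → α.Xβ] ∈ I, X = 'd' })

Items with dot before 'd', with the dot advanced:
  [A → . d ( d] → [A → d . ( d]
Closure adds nothing (no advanced item has the dot before a non-terminal).

GOTO = { [A → d . ( d] }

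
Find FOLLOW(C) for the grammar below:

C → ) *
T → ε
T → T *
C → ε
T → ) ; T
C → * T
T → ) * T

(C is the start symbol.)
{ $ }

To compute FOLLOW(C), find every occurrence of C on a right-hand side N → α C β: add FIRST(β) \ {ε}, and if β is empty or nullable also add FOLLOW(N). Iterate to a fixed point.

C is the start symbol, so $ ∈ FOLLOW(C).
C does not occur on any right-hand side.

Taking the union: FOLLOW(C) = { $ }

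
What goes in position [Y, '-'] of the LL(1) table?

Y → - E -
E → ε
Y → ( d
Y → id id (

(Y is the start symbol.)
To find M[Y, '-'], we find productions for Y where '-' is in the predict set (PREDICT(N → α) = (FIRST(α) \ {ε}) ∪ (FOLLOW(N) if α ⇒* ε)).

Y → - E -: PREDICT = { '-' }
  '-' is in predict set, so this production goes in M[Y, '-']
Y → ( d: PREDICT = { '(' }
Y → id id (: PREDICT = { 'id' }

M[Y, '-'] = Y → - E -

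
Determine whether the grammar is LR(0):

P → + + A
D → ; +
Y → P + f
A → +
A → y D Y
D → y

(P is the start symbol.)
Yes, the grammar is LR(0)

A grammar is LR(0) if no state in the canonical LR(0) collection has:
  - both a shift item (dot before a terminal) and a complete item (shift-reduce conflict), or
  - two or more complete items (reduce-reduce conflict; the accept item [P' → P .] counts as a complete item here).

Augment with P' → P and build the canonical LR(0) collection (I0 = CLOSURE({[P' → . P]}), then GOTO on every symbol after a dot until no new states appear). It has 15 states:
  I0: { [P → . + + A], [P' → . P] }  — shift
  I1: { [P → + . + A] }  — shift
  I2: { [P' → P .] }  — accept
  I3: { [A → . +], [A → . y D Y], [P → + + . A] }  — shift
  I4: { [A → + .] }  — reduce
  I5: { [P → + + A .] }  — reduce
  I6: { [A → y . D Y], [D → . ; +], [D → . y] }  — shift
  I7: { [D → ; . +] }  — shift
  I8: { [A → y D . Y], [P → . + + A], [Y → . P + f] }  — shift
  I9: { [D → y .] }  — reduce
  I10: { [Y → P . + f] }  — shift
  I11: { [A → y D Y .] }  — reduce
  I12: { [Y → P + . f] }  — shift
  I13: { [Y → P + f .] }  — reduce
  I14: { [D → ; + .] }  — reduce

Every state is either a pure shift/goto state or contains exactly one complete item and nothing to shift — no conflicts. The grammar is LR(0).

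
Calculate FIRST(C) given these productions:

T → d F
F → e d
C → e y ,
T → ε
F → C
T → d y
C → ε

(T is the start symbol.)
{ 'e', ε }

To compute FIRST(C), examine every production with C on the left-hand side, reading each right-hand side left to right until a non-nullable symbol is reached.

From C → e y ,:
  - e is a terminal: add 'e' and stop
From C → ε:
  - ε-production, so ε ∈ FIRST(C)

Collecting: FIRST(C) = { 'e', ε }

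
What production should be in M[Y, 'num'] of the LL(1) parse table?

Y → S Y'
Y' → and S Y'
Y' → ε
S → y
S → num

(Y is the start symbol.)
Y → S Y'

To find M[Y, 'num'], we find productions for Y where 'num' is in the predict set (PREDICT(N → α) = (FIRST(α) \ {ε}) ∪ (FOLLOW(N) if α ⇒* ε)).

Relevant sets:
  FIRST(S) = { 'num', 'y' }

Y → S Y': PREDICT = { 'num', 'y' }
  'num' is in predict set, so this production goes in M[Y, 'num']

M[Y, 'num'] = Y → S Y'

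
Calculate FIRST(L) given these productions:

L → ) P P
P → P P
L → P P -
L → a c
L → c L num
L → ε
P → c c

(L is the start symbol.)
FIRST sets of the other non-terminals involved (by the same procedure, iterated to a fixed point):
  FIRST(P) = { 'c' }

From L → ) P P:
  - ')' is a terminal: add ')' and stop
From L → P P -:
  - P is a non-terminal: add FIRST(P) \ {ε} = { 'c' }
    P is not nullable, so stop
From L → a c:
  - a is a terminal: add 'a' and stop
From L → c L num:
  - c is a terminal: add 'c' and stop
From L → ε:
  - ε-production, so ε ∈ FIRST(L)

Collecting: FIRST(L) = { ')', 'a', 'c', ε }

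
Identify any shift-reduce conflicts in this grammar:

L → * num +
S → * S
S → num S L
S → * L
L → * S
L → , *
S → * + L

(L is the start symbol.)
No shift-reduce conflicts

A shift-reduce conflict occurs when an LR(0) state has both:
  - a complete (reduce) item [A → α .] (dot at the end), and
  - a shift item [B → β . c γ] (dot before a terminal).

Augment with L' → L and build the canonical LR(0) collection (I0 = CLOSURE({[L' → . L]}), then GOTO on every symbol after a dot until no new states appear). It has 18 states:
  I0: { [L → . * S], [L → . * num +], [L → . , *], [L' → . L] }  — shift
  I1: { [L → * . S], [L → * . num +], [S → . * + L], [S → . * L], [S → . * S], [S → . num S L] }  — shift
  I2: { [L → , . *] }  — shift
  I3: { [L' → L .] }  — accept
  I4: { [L → , * .] }  — reduce
  I5: { [L → . * S], [L → . * num +], [L → . , *], [S → * . + L], [S → * . L], [S → * . S], [S → . * + L], [S → . * L], [S → . * S], [S → . num S L] }  — shift
  I6: { [L → * S .] }  — reduce
  I7: { [L → * num . +], [S → . * + L], [S → . * L], [S → . * S], [S → . num S L], [S → num . S L] }  — shift
  I8: { [L → * num + .] }  — reduce
  I9: { [L → . * S], [L → . * num +], [L → . , *], [S → num S . L] }  — shift
  I10: { [S → . * + L], [S → . * L], [S → . * S], [S → . num S L], [S → num . S L] }  — shift
  I11: { [S → num S L .] }  — reduce
  I12: { [L → * . S], [L → * . num +], [L → . * S], [L → . * num +], [L → . , *], [S → * . + L], [S → * . L], [S → * . S], [S → . * + L], [S → . * L], [S → . * S], [S → . num S L] }  — shift
  I13: { [L → . * S], [L → . * num +], [L → . , *], [S → * + . L] }  — shift
  I14: { [S → * L .] }  — reduce
  I15: { [S → * S .] }  — reduce
  I16: { [S → * + L .] }  — reduce
  I17: { [L → * S .], [S → * S .] }  — 2 reduces

No state contains both a complete item and a shift item.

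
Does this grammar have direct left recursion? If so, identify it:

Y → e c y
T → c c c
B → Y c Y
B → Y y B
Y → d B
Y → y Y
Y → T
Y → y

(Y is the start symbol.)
Direct left recursion occurs when N → N α for some non-terminal N (the right-hand side begins with the left-hand side itself).

Y → e c y: starts with e
T → c c c: starts with c
B → Y c Y: starts with Y
B → Y y B: starts with Y
Y → d B: starts with d
Y → y Y: starts with y
Y → T: starts with T
Y → y: starts with y

No direct left recursion found.

Answer: No direct left recursion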